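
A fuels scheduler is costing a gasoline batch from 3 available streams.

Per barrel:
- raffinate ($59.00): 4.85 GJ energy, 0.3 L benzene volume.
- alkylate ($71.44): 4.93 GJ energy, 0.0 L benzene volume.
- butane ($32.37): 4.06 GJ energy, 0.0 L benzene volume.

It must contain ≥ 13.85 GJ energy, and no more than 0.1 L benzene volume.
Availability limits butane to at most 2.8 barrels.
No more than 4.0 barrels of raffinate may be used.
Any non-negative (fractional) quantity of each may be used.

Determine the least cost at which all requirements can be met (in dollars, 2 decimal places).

Treat it as an LP. Let x1 = barrels of raffinate, x2 = barrels of alkylate, x3 = barrels of butane.
Minimize 59x1 + 71.44x2 + 32.37x3 with:
  4.85x1 + 4.93x2 + 4.06x3 ≥ 13.85   (energy)
  0.3x1 ≤ 0.1   (benzene volume)
  x3 ≤ 2.8
  x1 ≤ 4
  x1, x2, x3 ≥ 0.
All 3 inputs are positive at the optimum. Binding constraints: energy, benzene volume, the butane cap.
So raffinate = 0.3333 barrels, alkylate = 0.1755 barrels, butane = 2.8 barrels.
Objective = 59·0.3333 + 71.44·0.1755 + 32.37·2.8 = 122.8384.

$122.84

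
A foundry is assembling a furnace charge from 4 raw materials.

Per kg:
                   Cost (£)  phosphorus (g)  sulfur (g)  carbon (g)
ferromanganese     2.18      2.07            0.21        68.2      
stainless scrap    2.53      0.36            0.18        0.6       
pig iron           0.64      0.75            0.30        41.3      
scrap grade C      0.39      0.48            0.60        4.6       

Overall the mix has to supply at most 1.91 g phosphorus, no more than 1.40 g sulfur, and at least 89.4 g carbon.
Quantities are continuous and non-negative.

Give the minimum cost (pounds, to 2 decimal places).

This is a linear program. Let x1 = kg of ferromanganese, x2 = kg of stainless scrap, x3 = kg of pig iron, x4 = kg of scrap grade C.
min 2.18x1 + 2.53x2 + 0.64x3 + 0.39x4 subject to:
  2.07x1 + 0.36x2 + 0.75x3 + 0.48x4 ≤ 1.91   (phosphorus)
  0.21x1 + 0.18x2 + 0.3x3 + 0.6x4 ≤ 1.4   (sulfur)
  68.2x1 + 0.6x2 + 41.3x3 + 4.6x4 ≥ 89.4   (carbon)
  x1, x2, x3, x4 ≥ 0.
The optimal basis is {pig iron}; ferromanganese, stainless scrap, scrap grade C drop out. Binding constraint: carbon.
Optimal quantities: pig iron = 2.165 kg.
Objective = 0.64·2.165 = 1.3856.

£1.39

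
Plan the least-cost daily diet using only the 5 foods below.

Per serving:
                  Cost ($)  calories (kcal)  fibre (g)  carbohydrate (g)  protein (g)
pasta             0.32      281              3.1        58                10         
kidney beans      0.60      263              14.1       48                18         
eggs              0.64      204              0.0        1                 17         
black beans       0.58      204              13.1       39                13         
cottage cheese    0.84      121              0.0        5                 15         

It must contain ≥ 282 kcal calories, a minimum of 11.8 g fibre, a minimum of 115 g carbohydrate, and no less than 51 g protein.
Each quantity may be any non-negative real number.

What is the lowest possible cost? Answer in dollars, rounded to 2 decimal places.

$1.63

Let x1 = servings of pasta, x2 = servings of kidney beans, x3 = servings of eggs, x4 = servings of black beans, x5 = servings of cottage cheese.
Minimise 0.32x1 + 0.6x2 + 0.64x3 + 0.58x4 + 0.84x5 s.t.:
  281x1 + 263x2 + 204x3 + 204x4 + 121x5 ≥ 282   (calories)
  3.1x1 + 14.1x2 + 13.1x4 ≥ 11.8   (fibre)
  58x1 + 48x2 + 1x3 + 39x4 + 5x5 ≥ 115   (carbohydrate)
  10x1 + 18x2 + 17x3 + 13x4 + 15x5 ≥ 51   (protein)
  x1, x2, x3, x4, x5 ≥ 0.
The minimum-cost mix takes nothing from kidney beans, eggs, black beans, cottage cheese — only pasta. The protein requirement is met with equality.
Optimal quantities: pasta = 5.1 servings.
Objective = 0.32·5.1 = 1.6320.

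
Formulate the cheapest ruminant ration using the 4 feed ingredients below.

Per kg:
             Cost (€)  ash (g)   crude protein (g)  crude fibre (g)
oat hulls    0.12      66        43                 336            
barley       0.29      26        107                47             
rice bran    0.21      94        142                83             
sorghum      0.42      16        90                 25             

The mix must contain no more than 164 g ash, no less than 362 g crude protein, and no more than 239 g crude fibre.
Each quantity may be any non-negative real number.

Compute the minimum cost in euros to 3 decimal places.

Let x1 = kg of oat hulls, x2 = kg of barley, x3 = kg of rice bran, x4 = kg of sorghum.
min 0.12x1 + 0.29x2 + 0.21x3 + 0.42x4 subject to:
  66x1 + 26x2 + 94x3 + 16x4 ≤ 164   (ash)
  43x1 + 107x2 + 142x3 + 90x4 ≥ 362   (crude protein)
  336x1 + 47x2 + 83x3 + 25x4 ≤ 239   (crude fibre)
  x1, x2, x3, x4 ≥ 0.
The optimal basis is {barley, rice bran}; oat hulls, sorghum drop out. The ash and crude protein requirements are met with equality.
Solving gives x2 = 1.687, x3 = 1.278.
Objective = 0.29·1.687 + 0.21·1.278 = 0.75761.

€0.758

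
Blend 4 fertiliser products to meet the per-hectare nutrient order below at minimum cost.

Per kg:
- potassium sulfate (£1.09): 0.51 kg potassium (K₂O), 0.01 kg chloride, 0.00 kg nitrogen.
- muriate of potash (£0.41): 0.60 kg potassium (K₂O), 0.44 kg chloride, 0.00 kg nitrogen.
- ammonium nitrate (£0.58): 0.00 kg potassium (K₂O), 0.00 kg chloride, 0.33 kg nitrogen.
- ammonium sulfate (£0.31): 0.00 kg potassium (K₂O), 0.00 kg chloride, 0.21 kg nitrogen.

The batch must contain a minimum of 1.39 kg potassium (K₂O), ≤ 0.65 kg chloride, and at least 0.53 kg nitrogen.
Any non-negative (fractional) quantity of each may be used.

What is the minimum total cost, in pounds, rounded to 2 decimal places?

£2.48

This is a linear program. Let x1 = kg of potassium sulfate, x2 = kg of muriate of potash, x3 = kg of ammonium nitrate, x4 = kg of ammonium sulfate.
Minimise 1.09x1 + 0.41x2 + 0.58x3 + 0.31x4 s.t.:
  0.51x1 + 0.6x2 ≥ 1.39   (potassium (K₂O))
  0.01x1 + 0.44x2 ≤ 0.65   (chloride)
  0.33x3 + 0.21x4 ≥ 0.53   (nitrogen)
  x1, x2, x3, x4 ≥ 0.
The cheapest feasible vertex uses only potassium sulfate, muriate of potash, ammonium sulfate; ammonium nitrate is not used. The potassium (K₂O), chloride, nitrogen requirements are met with equality.
That vertex is x1 = 1.015, x2 = 1.454, x4 = 2.524.
Cost = 1.09·1.015 + 0.41·1.454 + 0.31·2.524 = 2.4849.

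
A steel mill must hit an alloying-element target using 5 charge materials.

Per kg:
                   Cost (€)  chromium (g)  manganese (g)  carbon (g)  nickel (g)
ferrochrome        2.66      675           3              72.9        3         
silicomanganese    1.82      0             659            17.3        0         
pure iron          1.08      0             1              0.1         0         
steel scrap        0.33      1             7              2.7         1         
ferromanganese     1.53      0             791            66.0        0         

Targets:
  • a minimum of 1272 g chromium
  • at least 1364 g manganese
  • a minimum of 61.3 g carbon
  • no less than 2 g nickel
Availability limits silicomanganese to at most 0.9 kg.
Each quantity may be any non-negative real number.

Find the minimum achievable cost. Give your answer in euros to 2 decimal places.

Let x1 = kg of ferrochrome, x2 = kg of silicomanganese, x3 = kg of pure iron, x4 = kg of steel scrap, x5 = kg of ferromanganese.
Minimise 2.66x1 + 1.82x2 + 1.08x3 + 0.33x4 + 1.53x5 s.t.:
  675x1 + 1x4 ≥ 1272   (chromium)
  3x1 + 659x2 + 1x3 + 7x4 + 791x5 ≥ 1364   (manganese)
  72.9x1 + 17.3x2 + 0.1x3 + 2.7x4 + 66x5 ≥ 61.3   (carbon)
  3x1 + 1x4 ≥ 2   (nickel)
  x2 ≤ 0.9
  x1, x2, x3, x4, x5 ≥ 0.
The minimum-cost mix takes nothing from silicomanganese, pure iron, steel scrap — only ferrochrome, ferromanganese. The chromium and manganese requirements are met with equality.
Optimal quantities: ferrochrome = 1.884 kg, ferromanganese = 1.717 kg.
Cost = 2.66·1.884 + 1.53·1.717 = 7.6385.

€7.64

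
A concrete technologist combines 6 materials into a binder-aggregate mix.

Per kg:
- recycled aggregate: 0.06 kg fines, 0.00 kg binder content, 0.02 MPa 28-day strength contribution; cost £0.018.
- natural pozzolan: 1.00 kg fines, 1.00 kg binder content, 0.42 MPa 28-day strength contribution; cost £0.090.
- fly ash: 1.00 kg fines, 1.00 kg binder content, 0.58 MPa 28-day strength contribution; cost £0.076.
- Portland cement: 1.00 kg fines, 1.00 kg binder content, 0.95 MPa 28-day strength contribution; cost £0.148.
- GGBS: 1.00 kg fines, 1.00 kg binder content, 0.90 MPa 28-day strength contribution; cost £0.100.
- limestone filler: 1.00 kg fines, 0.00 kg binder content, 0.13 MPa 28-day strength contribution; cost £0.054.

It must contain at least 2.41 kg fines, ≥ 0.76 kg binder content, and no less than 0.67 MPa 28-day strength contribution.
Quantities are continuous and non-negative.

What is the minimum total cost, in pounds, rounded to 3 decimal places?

Treat it as an LP. Let x1 = kg of recycled aggregate, x2 = kg of natural pozzolan, x3 = kg of fly ash, x4 = kg of Portland cement, x5 = kg of GGBS, x6 = kg of limestone filler.
Minimise 0.018x1 + 0.09x2 + 0.076x3 + 0.148x4 + 0.1x5 + 0.054x6 s.t.:
  0.06x1 + 1x2 + 1x3 + 1x4 + 1x5 + 1x6 ≥ 2.41   (fines)
  1x2 + 1x3 + 1x4 + 1x5 ≥ 0.76   (binder content)
  0.02x1 + 0.42x2 + 0.58x3 + 0.95x4 + 0.9x5 + 0.13x6 ≥ 0.67   (28-day strength contribution)
  x1, x2, x3, x4, x5, x6 ≥ 0.
The optimal basis is {fly ash, limestone filler}; recycled aggregate, natural pozzolan, Portland cement, GGBS drop out. There the fines and 28-day strength contribution constraints are tight.
Optimal quantities: fly ash = 0.7927 kg, limestone filler = 1.617 kg.
Total cost: 0.076·0.7927 + 0.054·1.617 = 0.14756.

£0.148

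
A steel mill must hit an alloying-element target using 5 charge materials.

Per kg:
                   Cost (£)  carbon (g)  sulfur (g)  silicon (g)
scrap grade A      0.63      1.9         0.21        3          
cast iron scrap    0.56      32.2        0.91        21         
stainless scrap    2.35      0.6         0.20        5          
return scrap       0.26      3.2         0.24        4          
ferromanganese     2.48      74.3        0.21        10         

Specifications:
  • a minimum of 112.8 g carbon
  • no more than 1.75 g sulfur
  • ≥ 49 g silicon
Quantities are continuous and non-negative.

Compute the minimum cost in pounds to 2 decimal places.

Let x1 = kg of scrap grade A, x2 = kg of cast iron scrap, x3 = kg of stainless scrap, x4 = kg of return scrap, x5 = kg of ferromanganese.
min 0.63x1 + 0.56x2 + 2.35x3 + 0.26x4 + 2.48x5 s.t.:
  1.9x1 + 32.2x2 + 0.6x3 + 3.2x4 + 74.3x5 ≥ 112.8   (carbon)
  0.21x1 + 0.91x2 + 0.2x3 + 0.24x4 + 0.21x5 ≤ 1.75   (sulfur)
  3x1 + 21x2 + 5x3 + 4x4 + 10x5 ≥ 49   (silicon)
  x1, x2, x3, x4, x5 ≥ 0.
At the optimum only cast iron scrap, ferromanganese are positive (scrap grade A, stainless scrap, return scrap = 0). The sulfur and silicon requirements are met with equality.
So cast iron scrap = 1.537 kg, ferromanganese = 1.672 kg.
Hence cost = 0.56·1.537 + 2.48·1.672 = £5.0073.

£5.01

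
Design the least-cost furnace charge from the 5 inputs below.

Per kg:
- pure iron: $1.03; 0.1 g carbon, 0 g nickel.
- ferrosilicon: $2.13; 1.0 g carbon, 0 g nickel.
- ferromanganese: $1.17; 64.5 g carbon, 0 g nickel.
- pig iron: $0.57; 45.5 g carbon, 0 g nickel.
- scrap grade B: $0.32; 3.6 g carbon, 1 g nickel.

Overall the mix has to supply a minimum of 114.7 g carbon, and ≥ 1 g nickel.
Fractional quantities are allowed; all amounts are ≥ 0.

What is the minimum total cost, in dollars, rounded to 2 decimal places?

Let x1 = kg of pure iron, x2 = kg of ferrosilicon, x3 = kg of ferromanganese, x4 = kg of pig iron, x5 = kg of scrap grade B.
Minimize 1.03x1 + 2.13x2 + 1.17x3 + 0.57x4 + 0.32x5 s.t.:
  0.1x1 + 1x2 + 64.5x3 + 45.5x4 + 3.6x5 ≥ 114.7   (carbon)
  1x5 ≥ 1   (nickel)
  x1, x2, x3, x4, x5 ≥ 0.
The optimal basis is {pig iron, scrap grade B}; pure iron, ferrosilicon, ferromanganese drop out. The carbon and nickel requirements are met with equality.
Optimal quantities: pig iron = 2.442 kg, scrap grade B = 1 kg.
Cost = 0.57·2.442 + 0.32·1 = 1.7119.

$1.71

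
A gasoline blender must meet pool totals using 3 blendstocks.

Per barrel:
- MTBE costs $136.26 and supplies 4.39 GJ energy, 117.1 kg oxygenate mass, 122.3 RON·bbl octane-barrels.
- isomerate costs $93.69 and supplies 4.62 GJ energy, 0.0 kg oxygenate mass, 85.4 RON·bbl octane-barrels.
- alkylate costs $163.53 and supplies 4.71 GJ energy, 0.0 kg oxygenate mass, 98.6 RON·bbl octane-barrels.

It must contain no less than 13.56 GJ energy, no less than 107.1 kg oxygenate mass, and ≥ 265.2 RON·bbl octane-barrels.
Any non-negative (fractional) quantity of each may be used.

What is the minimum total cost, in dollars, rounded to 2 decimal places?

Let x1 = barrels of MTBE, x2 = barrels of isomerate, x3 = barrels of alkylate.
Minimise 136.26x1 + 93.69x2 + 163.53x3 subject to:
  4.39x1 + 4.62x2 + 4.71x3 ≥ 13.56   (energy)
  117.1x1 ≥ 107.1   (oxygenate mass)
  122.3x1 + 85.4x2 + 98.6x3 ≥ 265.2   (octane-barrels)
  x1, x2, x3 ≥ 0.
The minimum-cost mix takes nothing from alkylate — only MTBE, isomerate. Binding constraints: energy and oxygenate mass.
That vertex is x1 = 0.9146, x2 = 2.066.
Hence cost = 136.26·0.9146 + 93.69·2.066 = $318.1869.

$318.19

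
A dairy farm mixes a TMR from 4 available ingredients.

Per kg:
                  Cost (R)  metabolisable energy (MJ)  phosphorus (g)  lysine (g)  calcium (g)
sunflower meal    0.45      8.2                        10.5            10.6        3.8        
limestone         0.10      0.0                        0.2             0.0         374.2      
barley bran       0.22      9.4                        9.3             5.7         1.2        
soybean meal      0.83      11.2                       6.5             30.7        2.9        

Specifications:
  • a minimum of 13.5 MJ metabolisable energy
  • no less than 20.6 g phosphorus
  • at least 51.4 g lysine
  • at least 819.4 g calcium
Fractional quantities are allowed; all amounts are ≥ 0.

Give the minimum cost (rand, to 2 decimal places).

R1.68

Treat it as an LP. Let x1 = kg of sunflower meal, x2 = kg of limestone, x3 = kg of barley bran, x4 = kg of soybean meal.
min 0.45x1 + 0.1x2 + 0.22x3 + 0.83x4 with:
  8.2x1 + 9.4x3 + 11.2x4 ≥ 13.5   (metabolisable energy)
  10.5x1 + 0.2x2 + 9.3x3 + 6.5x4 ≥ 20.6   (phosphorus)
  10.6x1 + 5.7x3 + 30.7x4 ≥ 51.4   (lysine)
  3.8x1 + 374.2x2 + 1.2x3 + 2.9x4 ≥ 819.4   (calcium)
  x1, x2, x3, x4 ≥ 0.
The optimal basis is {limestone, barley bran, soybean meal}; sunflower meal drops out. Binding constraints: phosphorus, lysine, calcium.
That vertex is x2 = 2.175, x3 = 1.147, x4 = 1.461.
Total cost: 0.1·2.175 + 0.22·1.147 + 0.83·1.461 = 1.6825.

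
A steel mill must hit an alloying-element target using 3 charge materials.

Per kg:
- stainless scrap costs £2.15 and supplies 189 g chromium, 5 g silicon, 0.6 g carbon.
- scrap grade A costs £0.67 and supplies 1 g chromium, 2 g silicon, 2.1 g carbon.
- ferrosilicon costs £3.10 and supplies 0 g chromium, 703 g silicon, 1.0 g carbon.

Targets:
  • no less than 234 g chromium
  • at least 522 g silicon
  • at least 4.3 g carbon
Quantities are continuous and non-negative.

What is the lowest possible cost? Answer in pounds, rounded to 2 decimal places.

£5.81

Let x1 = kg of stainless scrap, x2 = kg of scrap grade A, x3 = kg of ferrosilicon.
Minimize 2.15x1 + 0.67x2 + 3.1x3 s.t.:
  189x1 + 1x2 ≥ 234   (chromium)
  5x1 + 2x2 + 703x3 ≥ 522   (silicon)
  0.6x1 + 2.1x2 + 1x3 ≥ 4.3   (carbon)
  x1, x2, x3 ≥ 0.
All 3 inputs are positive at the optimum. Binding constraints: chromium, silicon, carbon.
Solving gives x1 = 1.231, x2 = 1.348, x3 = 0.7299.
Objective = 2.15·1.231 + 0.67·1.348 + 3.1·0.7299 = 5.8125.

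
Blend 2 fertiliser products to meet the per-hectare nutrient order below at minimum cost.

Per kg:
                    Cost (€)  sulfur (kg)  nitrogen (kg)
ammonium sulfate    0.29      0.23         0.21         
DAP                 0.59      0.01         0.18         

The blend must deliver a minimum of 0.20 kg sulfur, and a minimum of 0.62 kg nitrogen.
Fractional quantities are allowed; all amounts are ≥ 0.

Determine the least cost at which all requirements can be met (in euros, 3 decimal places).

€0.856

Let x1 = kg of ammonium sulfate, x2 = kg of DAP.
Minimize 0.29x1 + 0.59x2 s.t.:
  0.23x1 + 0.01x2 ≥ 0.2   (sulfur)
  0.21x1 + 0.18x2 ≥ 0.62   (nitrogen)
  x1, x2 ≥ 0.
The minimum-cost mix takes nothing from DAP — only ammonium sulfate. There the nitrogen constraint is tight.
So ammonium sulfate = 2.952 kg.
Objective = 0.29·2.952 = 0.85608.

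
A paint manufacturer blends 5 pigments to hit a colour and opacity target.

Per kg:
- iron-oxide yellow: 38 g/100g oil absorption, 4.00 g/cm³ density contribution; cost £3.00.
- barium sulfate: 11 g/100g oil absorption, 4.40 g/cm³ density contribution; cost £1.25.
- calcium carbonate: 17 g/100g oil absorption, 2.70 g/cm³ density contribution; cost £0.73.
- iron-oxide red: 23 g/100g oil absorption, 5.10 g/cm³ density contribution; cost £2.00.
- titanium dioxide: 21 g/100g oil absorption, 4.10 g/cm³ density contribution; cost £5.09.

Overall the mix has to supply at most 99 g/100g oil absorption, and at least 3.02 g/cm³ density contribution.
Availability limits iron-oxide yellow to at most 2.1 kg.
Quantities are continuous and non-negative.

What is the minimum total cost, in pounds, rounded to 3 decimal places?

Let x1 = kg of iron-oxide yellow, x2 = kg of barium sulfate, x3 = kg of calcium carbonate, x4 = kg of iron-oxide red, x5 = kg of titanium dioxide.
Minimise 3x1 + 1.25x2 + 0.73x3 + 2x4 + 5.09x5 subject to:
  38x1 + 11x2 + 17x3 + 23x4 + 21x5 ≤ 99   (oil absorption)
  4x1 + 4.4x2 + 2.7x3 + 5.1x4 + 4.1x5 ≥ 3.02   (density contribution)
  x1 ≤ 2.1
  x1, x2, x3, x4, x5 ≥ 0.
The cheapest feasible vertex uses only calcium carbonate; iron-oxide yellow, barium sulfate, iron-oxide red, titanium dioxide are not used. There the density contribution constraint is tight.
Optimal quantities: calcium carbonate = 1.119 kg.
Cost = 0.73·1.119 = 0.81687.

£0.817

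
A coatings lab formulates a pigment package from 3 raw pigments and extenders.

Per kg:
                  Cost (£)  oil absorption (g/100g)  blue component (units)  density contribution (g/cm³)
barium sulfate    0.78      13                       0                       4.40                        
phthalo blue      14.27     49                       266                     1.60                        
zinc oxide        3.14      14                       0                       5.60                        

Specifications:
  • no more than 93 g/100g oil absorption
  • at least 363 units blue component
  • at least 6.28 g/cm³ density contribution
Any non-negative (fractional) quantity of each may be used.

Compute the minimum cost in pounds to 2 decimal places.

Set it up as a linear program. Let x1 = kg of barium sulfate, x2 = kg of phthalo blue, x3 = kg of zinc oxide.
Minimise 0.78x1 + 14.27x2 + 3.14x3 subject to:
  13x1 + 49x2 + 14x3 ≤ 93   (oil absorption)
  266x2 ≥ 363   (blue component)
  4.4x1 + 1.6x2 + 5.6x3 ≥ 6.28   (density contribution)
  x1, x2, x3 ≥ 0.
The cheapest feasible vertex uses only barium sulfate, phthalo blue; zinc oxide is not used. There the blue component and density contribution constraints are tight.
That vertex is x1 = 0.931, x2 = 1.365.
Cost = 0.78·0.931 + 14.27·1.365 = 20.2047.

£20.20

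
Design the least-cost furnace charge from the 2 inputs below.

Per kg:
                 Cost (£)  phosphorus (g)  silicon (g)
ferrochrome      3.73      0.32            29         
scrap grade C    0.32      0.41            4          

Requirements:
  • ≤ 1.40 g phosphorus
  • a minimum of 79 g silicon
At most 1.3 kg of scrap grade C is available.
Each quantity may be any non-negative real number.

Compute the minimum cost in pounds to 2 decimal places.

Treat it as an LP. Let x1 = kg of ferrochrome, x2 = kg of scrap grade C.
Minimise 3.73x1 + 0.32x2 s.t.:
  0.32x1 + 0.41x2 ≤ 1.4   (phosphorus)
  29x1 + 4x2 ≥ 79   (silicon)
  x2 ≤ 1.3
  x1, x2 ≥ 0.
Both inputs are positive at the optimum. The silicon and the scrap grade C cap requirements are met with equality.
Optimal quantities: ferrochrome = 2.545 kg, scrap grade C = 1.3 kg.
Objective = 3.73·2.545 + 0.32·1.3 = 9.9089.

£9.91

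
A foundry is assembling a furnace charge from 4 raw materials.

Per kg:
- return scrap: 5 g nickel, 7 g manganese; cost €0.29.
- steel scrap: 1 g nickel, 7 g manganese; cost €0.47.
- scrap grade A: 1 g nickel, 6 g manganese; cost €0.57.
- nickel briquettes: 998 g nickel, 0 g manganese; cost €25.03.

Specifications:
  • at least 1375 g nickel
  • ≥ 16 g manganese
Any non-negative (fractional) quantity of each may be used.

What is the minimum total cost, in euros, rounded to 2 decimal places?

This is a linear program. Let x1 = kg of return scrap, x2 = kg of steel scrap, x3 = kg of scrap grade A, x4 = kg of nickel briquettes.
Minimise 0.29x1 + 0.47x2 + 0.57x3 + 25.03x4 with:
  5x1 + 1x2 + 1x3 + 998x4 ≥ 1375   (nickel)
  7x1 + 7x2 + 6x3 ≥ 16   (manganese)
  x1, x2, x3, x4 ≥ 0.
The minimum-cost mix takes nothing from steel scrap, scrap grade A — only return scrap, nickel briquettes. The nickel and manganese requirements are met with equality.
So return scrap = 2.2857 kg, nickel briquettes = 1.3663 kg.
Cost = 0.29·2.2857 + 25.03·1.3663 = 34.8613.

€34.86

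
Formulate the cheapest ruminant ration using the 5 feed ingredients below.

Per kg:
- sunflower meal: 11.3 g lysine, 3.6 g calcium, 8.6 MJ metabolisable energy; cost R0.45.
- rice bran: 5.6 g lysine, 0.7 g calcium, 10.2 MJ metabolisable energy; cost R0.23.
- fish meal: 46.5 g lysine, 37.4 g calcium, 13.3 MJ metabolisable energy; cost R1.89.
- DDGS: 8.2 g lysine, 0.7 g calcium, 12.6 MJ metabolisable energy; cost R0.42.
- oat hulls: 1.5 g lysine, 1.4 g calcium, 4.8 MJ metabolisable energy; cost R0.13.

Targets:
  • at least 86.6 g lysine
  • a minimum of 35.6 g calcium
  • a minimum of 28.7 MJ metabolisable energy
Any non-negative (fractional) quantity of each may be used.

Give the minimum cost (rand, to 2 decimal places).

R3.46

Let x1 = kg of sunflower meal, x2 = kg of rice bran, x3 = kg of fish meal, x4 = kg of DDGS, x5 = kg of oat hulls.
Minimise 0.45x1 + 0.23x2 + 1.89x3 + 0.42x4 + 0.13x5 s.t.:
  11.3x1 + 5.6x2 + 46.5x3 + 8.2x4 + 1.5x5 ≥ 86.6   (lysine)
  3.6x1 + 0.7x2 + 37.4x3 + 0.7x4 + 1.4x5 ≥ 35.6   (calcium)
  8.6x1 + 10.2x2 + 13.3x3 + 12.6x4 + 4.8x5 ≥ 28.7   (metabolisable energy)
  x1, x2, x3, x4, x5 ≥ 0.
The optimal basis is {sunflower meal, fish meal}; rice bran, DDGS, oat hulls drop out. Binding constraints: lysine and calcium.
So sunflower meal = 6.204 kg, fish meal = 0.3547 kg.
Cost = 0.45·6.204 + 1.89·0.3547 = 3.4622.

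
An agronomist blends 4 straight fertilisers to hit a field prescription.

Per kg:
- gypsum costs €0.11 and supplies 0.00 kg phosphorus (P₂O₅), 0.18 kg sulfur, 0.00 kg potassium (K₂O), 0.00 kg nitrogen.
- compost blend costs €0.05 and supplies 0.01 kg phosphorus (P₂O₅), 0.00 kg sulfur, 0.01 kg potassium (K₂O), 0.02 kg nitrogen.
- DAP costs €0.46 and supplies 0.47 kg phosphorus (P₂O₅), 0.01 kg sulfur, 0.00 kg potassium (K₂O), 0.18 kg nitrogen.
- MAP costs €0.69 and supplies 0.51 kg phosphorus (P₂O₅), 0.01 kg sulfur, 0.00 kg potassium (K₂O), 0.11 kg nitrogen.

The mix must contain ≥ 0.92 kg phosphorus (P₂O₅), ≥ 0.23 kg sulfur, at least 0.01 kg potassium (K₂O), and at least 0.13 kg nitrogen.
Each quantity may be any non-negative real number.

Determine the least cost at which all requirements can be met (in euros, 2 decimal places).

€1.07

Let x1 = kg of gypsum, x2 = kg of compost blend, x3 = kg of DAP, x4 = kg of MAP.
min 0.11x1 + 0.05x2 + 0.46x3 + 0.69x4 with:
  0.01x2 + 0.47x3 + 0.51x4 ≥ 0.92   (phosphorus (P₂O₅))
  0.18x1 + 0.01x3 + 0.01x4 ≥ 0.23   (sulfur)
  0.01x2 ≥ 0.01   (potassium (K₂O))
  0.02x2 + 0.18x3 + 0.11x4 ≥ 0.13   (nitrogen)
  x1, x2, x3, x4 ≥ 0.
The optimal basis is {gypsum, compost blend, DAP}; MAP drops out. Binding constraints: phosphorus (P₂O₅), sulfur, potassium (K₂O).
Optimal quantities: gypsum = 1.17 kg, compost blend = 1 kg, DAP = 1.936 kg.
Hence cost = 0.11·1.17 + 0.05·1 + 0.46·1.936 = €1.0693.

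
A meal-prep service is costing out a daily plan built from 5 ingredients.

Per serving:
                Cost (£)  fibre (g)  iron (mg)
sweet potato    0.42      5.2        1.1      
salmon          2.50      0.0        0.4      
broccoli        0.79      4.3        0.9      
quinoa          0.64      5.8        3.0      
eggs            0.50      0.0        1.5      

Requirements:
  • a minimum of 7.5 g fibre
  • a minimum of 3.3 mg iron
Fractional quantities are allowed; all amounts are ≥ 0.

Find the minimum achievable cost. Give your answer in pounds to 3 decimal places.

£0.772

Set it up as a linear program. Let x1 = servings of sweet potato, x2 = servings of salmon, x3 = servings of broccoli, x4 = servings of quinoa, x5 = servings of eggs.
Minimise 0.42x1 + 2.5x2 + 0.79x3 + 0.64x4 + 0.5x5 with:
  5.2x1 + 4.3x3 + 5.8x4 ≥ 7.5   (fibre)
  1.1x1 + 0.4x2 + 0.9x3 + 3x4 + 1.5x5 ≥ 3.3   (iron)
  x1, x2, x3, x4, x5 ≥ 0.
The minimum-cost mix takes nothing from salmon, broccoli, eggs — only sweet potato, quinoa. The fibre and iron requirements are met with equality.
Optimal quantities: sweet potato = 0.3644 servings, quinoa = 0.9664 servings.
Hence cost = 0.42·0.3644 + 0.64·0.9664 = £0.77154.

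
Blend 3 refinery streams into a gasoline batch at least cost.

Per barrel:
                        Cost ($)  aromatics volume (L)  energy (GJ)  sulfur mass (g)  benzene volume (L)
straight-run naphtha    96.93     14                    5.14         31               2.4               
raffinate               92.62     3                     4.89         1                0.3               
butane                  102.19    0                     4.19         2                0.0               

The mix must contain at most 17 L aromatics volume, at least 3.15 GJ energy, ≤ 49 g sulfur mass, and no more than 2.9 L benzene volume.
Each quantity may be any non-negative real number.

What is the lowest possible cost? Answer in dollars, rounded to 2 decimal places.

This is a linear program. Let x1 = barrels of straight-run naphtha, x2 = barrels of raffinate, x3 = barrels of butane.
Minimize 96.93x1 + 92.62x2 + 102.19x3 subject to:
  14x1 + 3x2 ≤ 17   (aromatics volume)
  5.14x1 + 4.89x2 + 4.19x3 ≥ 3.15   (energy)
  31x1 + 1x2 + 2x3 ≤ 49   (sulfur mass)
  2.4x1 + 0.3x2 ≤ 2.9   (benzene volume)
  x1, x2, x3 ≥ 0.
At the optimum only straight-run naphtha is positive (raffinate, butane = 0). The energy requirement is met with equality.
Solving gives x1 = 0.6128.
Objective = 96.93·0.6128 = 59.3987.

$59.40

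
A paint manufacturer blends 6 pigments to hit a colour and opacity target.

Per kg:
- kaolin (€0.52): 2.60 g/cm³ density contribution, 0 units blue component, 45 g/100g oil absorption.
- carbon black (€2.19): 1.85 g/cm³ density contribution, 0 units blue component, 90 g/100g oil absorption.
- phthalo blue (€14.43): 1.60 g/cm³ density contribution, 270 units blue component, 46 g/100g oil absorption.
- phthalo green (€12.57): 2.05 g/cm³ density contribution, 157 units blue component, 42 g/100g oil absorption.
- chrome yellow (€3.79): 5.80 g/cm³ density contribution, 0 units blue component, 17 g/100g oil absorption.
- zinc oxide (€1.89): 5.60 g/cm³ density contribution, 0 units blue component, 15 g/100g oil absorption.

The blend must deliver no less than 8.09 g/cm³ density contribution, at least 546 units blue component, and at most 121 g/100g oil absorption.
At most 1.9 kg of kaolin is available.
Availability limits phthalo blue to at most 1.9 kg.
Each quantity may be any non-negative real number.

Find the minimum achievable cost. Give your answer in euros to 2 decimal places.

€31.50

This is a linear program. Let x1 = kg of kaolin, x2 = kg of carbon black, x3 = kg of phthalo blue, x4 = kg of phthalo green, x5 = kg of chrome yellow, x6 = kg of zinc oxide.
Minimize 0.52x1 + 2.19x2 + 14.43x3 + 12.57x4 + 3.79x5 + 1.89x6 with:
  2.6x1 + 1.85x2 + 1.6x3 + 2.05x4 + 5.8x5 + 5.6x6 ≥ 8.09   (density contribution)
  270x3 + 157x4 ≥ 546   (blue component)
  45x1 + 90x2 + 46x3 + 42x4 + 17x5 + 15x6 ≤ 121   (oil absorption)
  x1 ≤ 1.9
  x3 ≤ 1.9
  x1, x2, x3, x4, x5, x6 ≥ 0.
The minimum-cost mix takes nothing from carbon black, chrome yellow — only kaolin, phthalo blue, phthalo green, zinc oxide. Binding constraints: density contribution, blue component, oil absorption, the phthalo blue cap.
So kaolin = 0.326 kg, phthalo blue = 1.9 kg, phthalo green = 0.2102 kg, zinc oxide = 0.6735 kg.
Total cost: 0.52·0.326 + 14.43·1.9 + 12.57·0.2102 + 1.89·0.6735 = 31.5016.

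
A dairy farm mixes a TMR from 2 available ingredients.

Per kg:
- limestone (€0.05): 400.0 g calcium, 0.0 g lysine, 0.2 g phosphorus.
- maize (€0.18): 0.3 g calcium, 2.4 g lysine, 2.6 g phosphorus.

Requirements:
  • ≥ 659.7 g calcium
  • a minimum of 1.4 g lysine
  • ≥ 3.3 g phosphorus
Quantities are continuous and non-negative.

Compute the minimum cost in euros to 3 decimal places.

€0.288

This is a linear program. Let x1 = kg of limestone, x2 = kg of maize.
min 0.05x1 + 0.18x2 s.t.:
  400x1 + 0.3x2 ≥ 659.7   (calcium)
  2.4x2 ≥ 1.4   (lysine)
  0.2x1 + 2.6x2 ≥ 3.3   (phosphorus)
  x1, x2 ≥ 0.
Both inputs are positive at the optimum. Binding constraints: calcium and phosphorus.
Solving gives x1 = 1.648, x2 = 1.142.
Objective = 0.05·1.648 + 0.18·1.142 = 0.28796.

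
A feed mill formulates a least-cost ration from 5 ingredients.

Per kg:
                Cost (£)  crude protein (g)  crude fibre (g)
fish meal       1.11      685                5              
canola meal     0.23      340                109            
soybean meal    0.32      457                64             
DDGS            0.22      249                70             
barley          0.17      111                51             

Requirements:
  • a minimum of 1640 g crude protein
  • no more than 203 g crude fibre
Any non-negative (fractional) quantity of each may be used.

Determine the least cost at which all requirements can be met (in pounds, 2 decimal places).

£1.33

Set it up as a linear program. Let x1 = kg of fish meal, x2 = kg of canola meal, x3 = kg of soybean meal, x4 = kg of DDGS, x5 = kg of barley.
Minimize 1.11x1 + 0.23x2 + 0.32x3 + 0.22x4 + 0.17x5 subject to:
  685x1 + 340x2 + 457x3 + 249x4 + 111x5 ≥ 1640   (crude protein)
  5x1 + 109x2 + 64x3 + 70x4 + 51x5 ≤ 203   (crude fibre)
  x1, x2, x3, x4, x5 ≥ 0.
The optimal basis is {fish meal, soybean meal}; canola meal, DDGS, barley drop out. There the crude protein and crude fibre constraints are tight.
Solving gives x1 = 0.2933, x3 = 3.149.
Total cost: 1.11·0.2933 + 0.32·3.149 = 1.3332.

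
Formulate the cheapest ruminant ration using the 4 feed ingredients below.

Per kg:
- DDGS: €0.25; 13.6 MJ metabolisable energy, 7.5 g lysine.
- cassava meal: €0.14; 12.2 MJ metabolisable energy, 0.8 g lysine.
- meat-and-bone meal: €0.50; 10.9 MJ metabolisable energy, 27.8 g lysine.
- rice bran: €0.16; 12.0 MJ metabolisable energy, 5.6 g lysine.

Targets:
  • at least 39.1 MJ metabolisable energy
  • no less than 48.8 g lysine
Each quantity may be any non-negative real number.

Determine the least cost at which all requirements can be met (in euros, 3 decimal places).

This is a linear program. Let x1 = kg of DDGS, x2 = kg of cassava meal, x3 = kg of meat-and-bone meal, x4 = kg of rice bran.
Minimize 0.25x1 + 0.14x2 + 0.5x3 + 0.16x4 s.t.:
  13.6x1 + 12.2x2 + 10.9x3 + 12x4 ≥ 39.1   (metabolisable energy)
  7.5x1 + 0.8x2 + 27.8x3 + 5.6x4 ≥ 48.8   (lysine)
  x1, x2, x3, x4 ≥ 0.
The minimum-cost mix takes nothing from DDGS, cassava meal — only meat-and-bone meal, rice bran. Binding constraints: metabolisable energy and lysine.
So meat-and-bone meal = 1.345 kg, rice bran = 2.036 kg.
Total cost: 0.5·1.345 + 0.16·2.036 = 0.99826.

€0.998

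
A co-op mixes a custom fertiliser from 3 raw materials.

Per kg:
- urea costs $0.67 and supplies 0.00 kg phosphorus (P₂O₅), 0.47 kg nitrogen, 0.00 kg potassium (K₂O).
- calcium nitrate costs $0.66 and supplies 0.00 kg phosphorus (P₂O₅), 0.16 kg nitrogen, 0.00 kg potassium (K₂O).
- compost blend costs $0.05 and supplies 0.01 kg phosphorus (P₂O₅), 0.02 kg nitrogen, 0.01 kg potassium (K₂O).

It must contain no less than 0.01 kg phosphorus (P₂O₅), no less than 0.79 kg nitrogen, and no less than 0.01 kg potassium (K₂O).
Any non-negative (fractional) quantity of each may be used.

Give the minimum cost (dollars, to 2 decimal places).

This is a linear program. Let x1 = kg of urea, x2 = kg of calcium nitrate, x3 = kg of compost blend.
min 0.67x1 + 0.66x2 + 0.05x3 with:
  0.01x3 ≥ 0.01   (phosphorus (P₂O₅))
  0.47x1 + 0.16x2 + 0.02x3 ≥ 0.79   (nitrogen)
  0.01x3 ≥ 0.01   (potassium (K₂O))
  x1, x2, x3 ≥ 0.
The optimal basis is {urea, compost blend}; calcium nitrate drops out. The phosphorus (P₂O₅), nitrogen, potassium (K₂O) requirements are met with equality.
Solving gives x1 = 1.638, x3 = 1.
Hence cost = 0.67·1.638 + 0.05·1 = $1.1475.

$1.15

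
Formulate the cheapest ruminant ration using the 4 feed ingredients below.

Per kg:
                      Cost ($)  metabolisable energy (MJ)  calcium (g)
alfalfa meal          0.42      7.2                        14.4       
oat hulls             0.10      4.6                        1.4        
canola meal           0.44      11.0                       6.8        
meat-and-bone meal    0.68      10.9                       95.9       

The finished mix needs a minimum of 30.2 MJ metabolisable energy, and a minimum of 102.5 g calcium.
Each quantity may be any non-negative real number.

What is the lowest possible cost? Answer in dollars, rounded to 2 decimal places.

$1.10

Let x1 = kg of alfalfa meal, x2 = kg of oat hulls, x3 = kg of canola meal, x4 = kg of meat-and-bone meal.
Minimize 0.42x1 + 0.1x2 + 0.44x3 + 0.68x4 subject to:
  7.2x1 + 4.6x2 + 11x3 + 10.9x4 ≥ 30.2   (metabolisable energy)
  14.4x1 + 1.4x2 + 6.8x3 + 95.9x4 ≥ 102.5   (calcium)
  x1, x2, x3, x4 ≥ 0.
The optimal basis is {oat hulls, meat-and-bone meal}; alfalfa meal, canola meal drop out. The metabolisable energy and calcium requirements are met with equality.
So oat hulls = 4.177 kg, meat-and-bone meal = 1.008 kg.
Hence cost = 0.1·4.177 + 0.68·1.008 = $1.1031.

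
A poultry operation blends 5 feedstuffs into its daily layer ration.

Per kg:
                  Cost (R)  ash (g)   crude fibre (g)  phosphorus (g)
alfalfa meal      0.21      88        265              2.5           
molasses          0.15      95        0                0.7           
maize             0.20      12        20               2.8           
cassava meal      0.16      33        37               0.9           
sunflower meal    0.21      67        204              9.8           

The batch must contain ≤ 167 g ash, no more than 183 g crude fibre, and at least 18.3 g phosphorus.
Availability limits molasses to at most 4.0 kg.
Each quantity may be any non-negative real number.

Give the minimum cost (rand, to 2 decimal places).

R1.12

Let x1 = kg of alfalfa meal, x2 = kg of molasses, x3 = kg of maize, x4 = kg of cassava meal, x5 = kg of sunflower meal.
Minimize 0.21x1 + 0.15x2 + 0.2x3 + 0.16x4 + 0.21x5 subject to:
  88x1 + 95x2 + 12x3 + 33x4 + 67x5 ≤ 167   (ash)
  265x1 + 20x3 + 37x4 + 204x5 ≤ 183   (crude fibre)
  2.5x1 + 0.7x2 + 2.8x3 + 0.9x4 + 9.8x5 ≥ 18.3   (phosphorus)
  x2 ≤ 4
  x1, x2, x3, x4, x5 ≥ 0.
The cheapest feasible vertex uses only maize, sunflower meal; alfalfa meal, molasses, cassava meal are not used. Binding constraints: crude fibre and phosphorus.
So maize = 5.17 kg, sunflower meal = 0.3902 kg.
Hence cost = 0.2·5.17 + 0.21·0.3902 = R1.1159.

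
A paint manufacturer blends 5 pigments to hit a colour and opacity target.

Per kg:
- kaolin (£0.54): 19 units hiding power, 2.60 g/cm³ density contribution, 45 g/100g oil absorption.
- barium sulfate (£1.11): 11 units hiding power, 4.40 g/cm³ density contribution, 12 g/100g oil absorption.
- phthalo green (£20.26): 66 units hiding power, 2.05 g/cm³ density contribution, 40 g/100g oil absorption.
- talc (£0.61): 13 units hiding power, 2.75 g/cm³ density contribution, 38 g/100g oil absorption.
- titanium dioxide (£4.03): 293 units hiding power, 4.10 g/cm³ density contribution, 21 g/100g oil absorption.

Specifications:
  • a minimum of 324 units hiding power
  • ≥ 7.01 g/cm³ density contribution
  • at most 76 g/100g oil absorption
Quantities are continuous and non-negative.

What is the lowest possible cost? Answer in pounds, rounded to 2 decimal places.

£4.75

Treat it as an LP. Let x1 = kg of kaolin, x2 = kg of barium sulfate, x3 = kg of phthalo green, x4 = kg of talc, x5 = kg of titanium dioxide.
min 0.54x1 + 1.11x2 + 20.26x3 + 0.61x4 + 4.03x5 with:
  19x1 + 11x2 + 66x3 + 13x4 + 293x5 ≥ 324   (hiding power)
  2.6x1 + 4.4x2 + 2.05x3 + 2.75x4 + 4.1x5 ≥ 7.01   (density contribution)
  45x1 + 12x2 + 40x3 + 38x4 + 21x5 ≤ 76   (oil absorption)
  x1, x2, x3, x4, x5 ≥ 0.
The cheapest feasible vertex uses only kaolin, titanium dioxide; barium sulfate, phthalo green, talc are not used. Binding constraints: hiding power and density contribution.
So kaolin = 1.061 kg, titanium dioxide = 1.037 kg.
Objective = 0.54·1.061 + 4.03·1.037 = 4.7521.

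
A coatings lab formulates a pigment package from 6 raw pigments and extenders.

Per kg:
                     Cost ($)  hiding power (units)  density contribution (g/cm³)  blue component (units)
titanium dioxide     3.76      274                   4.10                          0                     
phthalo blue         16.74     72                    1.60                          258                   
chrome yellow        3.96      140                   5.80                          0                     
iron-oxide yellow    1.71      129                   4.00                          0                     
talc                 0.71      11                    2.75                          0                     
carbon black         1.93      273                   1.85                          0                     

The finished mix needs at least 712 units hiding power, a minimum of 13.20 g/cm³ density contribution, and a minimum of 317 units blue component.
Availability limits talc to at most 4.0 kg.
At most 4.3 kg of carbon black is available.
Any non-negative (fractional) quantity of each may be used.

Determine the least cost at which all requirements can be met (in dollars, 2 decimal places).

$26.63

Let x1 = kg of titanium dioxide, x2 = kg of phthalo blue, x3 = kg of chrome yellow, x4 = kg of iron-oxide yellow, x5 = kg of talc, x6 = kg of carbon black.
Minimise 3.76x1 + 16.74x2 + 3.96x3 + 1.71x4 + 0.71x5 + 1.93x6 with:
  274x1 + 72x2 + 140x3 + 129x4 + 11x5 + 273x6 ≥ 712   (hiding power)
  4.1x1 + 1.6x2 + 5.8x3 + 4x4 + 2.75x5 + 1.85x6 ≥ 13.2   (density contribution)
  258x2 ≥ 317   (blue component)
  x5 ≤ 4
  x6 ≤ 4.3
  x1, x2, x3, x4, x5, x6 ≥ 0.
The minimum-cost mix takes nothing from titanium dioxide, chrome yellow, iron-oxide yellow — only phthalo blue, talc, carbon black. The hiding power, density contribution, blue component requirements are met with equality.
Solving gives x2 = 1.2287, x5 = 2.6196, x6 = 2.1785.
Total cost: 16.74·1.2287 + 0.71·2.6196 + 1.93·2.1785 = 26.6329.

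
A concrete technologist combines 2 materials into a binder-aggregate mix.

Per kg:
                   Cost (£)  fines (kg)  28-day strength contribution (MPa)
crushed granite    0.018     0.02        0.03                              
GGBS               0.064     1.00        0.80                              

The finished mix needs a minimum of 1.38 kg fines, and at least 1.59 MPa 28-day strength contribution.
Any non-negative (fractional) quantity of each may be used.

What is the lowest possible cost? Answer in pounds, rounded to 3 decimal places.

£0.127

This is a linear program. Let x1 = kg of crushed granite, x2 = kg of GGBS.
Minimise 0.018x1 + 0.064x2 s.t.:
  0.02x1 + 1x2 ≥ 1.38   (fines)
  0.03x1 + 0.8x2 ≥ 1.59   (28-day strength contribution)
  x1, x2 ≥ 0.
The optimal basis is {GGBS}; crushed granite drops out. The 28-day strength contribution requirement is met with equality.
So GGBS = 1.988 kg.
Cost = 0.064·1.988 = 0.12723.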